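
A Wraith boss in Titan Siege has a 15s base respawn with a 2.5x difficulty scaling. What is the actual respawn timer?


Respawn time = base * multiplier
= 15 * 2.5
= 37.5 seconds

37.5 seconds


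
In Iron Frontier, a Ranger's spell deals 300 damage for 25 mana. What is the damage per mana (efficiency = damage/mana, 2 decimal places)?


Efficiency = damage / mana
= 300 / 25
= 12.00

12.00 dmg/mana


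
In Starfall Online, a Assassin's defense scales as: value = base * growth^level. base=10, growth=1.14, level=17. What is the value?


value = base * growth^level
= 10 * 1.14^17
= 10 * 9.276464
= 92.76

92.76 defense


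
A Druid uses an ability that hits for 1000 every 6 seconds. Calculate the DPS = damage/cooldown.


DPS = damage / cooldown
= 1000 / 6
= 166.67

166.67 DPS


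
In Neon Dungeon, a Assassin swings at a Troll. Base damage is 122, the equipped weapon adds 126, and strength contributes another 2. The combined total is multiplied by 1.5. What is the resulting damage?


Sum base + weapon + str = 122 + 126 + 2 = 250
Multiply by 1.5:
250 * 1.5 = 375.0

375.0 damage


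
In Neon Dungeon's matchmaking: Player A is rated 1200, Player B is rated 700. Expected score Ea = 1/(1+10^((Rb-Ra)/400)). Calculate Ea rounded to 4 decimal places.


Elo expected score: Ea = 1/(1 + 10^((Rb-Ra)/400))
Rb - Ra = 700 - 1200 = -500
(Rb-Ra)/400 = -500/400 = -1.25
10^-1.25 = 0.056234
Ea = 1/(1 + 0.056234) = 1/1.056234 = 0.9468

0.9468


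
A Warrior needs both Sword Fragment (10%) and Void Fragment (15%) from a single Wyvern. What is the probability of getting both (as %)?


For independent events, P(both) = P(A) * P(B)
= 10% * 15%
= 150 / 100 %
= 1.5%

1.5%


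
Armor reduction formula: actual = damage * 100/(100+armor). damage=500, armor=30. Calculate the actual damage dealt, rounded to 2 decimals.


actual = 500 * 100 / (100 + 30)
= 500 * 100 / 130
= 50000 / 130
= 384.62

384.62 damage


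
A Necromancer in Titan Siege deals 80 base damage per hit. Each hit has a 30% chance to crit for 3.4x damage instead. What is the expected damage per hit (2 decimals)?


E[dmg] = base * (1 + crit_chance * (crit_mult - 1))
cc as decimal = 30/100 = 0.3
cm - 1 = 3.4 - 1 = 2.4
Bonus factor = 0.3 * 2.4 = 0.72
Total multiplier = 1 + 0.72 = 1.72
Expected damage = 80 * 1.72 = 137.60

137.60 damage


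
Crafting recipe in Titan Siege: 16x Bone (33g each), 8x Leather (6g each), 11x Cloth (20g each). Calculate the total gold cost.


Cost breakdown:
  Bone: 16 * 33 = 528
  Leather: 8 * 6 = 48
  Cloth: 11 * 20 = 220
Total = 528 + 48 + 220 = 796

796 gold


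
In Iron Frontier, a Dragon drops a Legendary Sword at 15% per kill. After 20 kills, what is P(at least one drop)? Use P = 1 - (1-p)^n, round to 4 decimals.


P(at least one) = 1 - P(none) = 1 - (1-p)^n
p = 15/100 = 0.15
1 - p = 0.85
(1 - p)^20 = 0.85^20 = 0.038760
P(at least one) = 1 - 0.038760 = 0.9612

0.9612


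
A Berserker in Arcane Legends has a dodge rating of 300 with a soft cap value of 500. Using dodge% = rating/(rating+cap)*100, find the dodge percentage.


dodge% = 300 / (300 + 500) * 100
= 300 / 800 * 100
= 0.375 * 100
= 37.50%

37.50%


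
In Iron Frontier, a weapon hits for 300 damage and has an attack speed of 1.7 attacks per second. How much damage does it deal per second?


DPS = damage * attack_speed
= 300 * 1.7
= 510.0

510.0 DPS


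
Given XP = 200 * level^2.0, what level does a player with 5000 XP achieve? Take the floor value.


XP = 200 * level^2.0, so level = (XP / 200)^(1/2.0)
= (5000 / 200)^(1/2.0)
= 25.0^0.5
= 5.0
Floor: level = 5

level 5


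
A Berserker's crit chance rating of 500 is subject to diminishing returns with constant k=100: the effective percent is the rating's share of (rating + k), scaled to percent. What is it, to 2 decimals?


effective% = rating / (rating + k) * 100
= 500 / (500 + 100) * 100
= 500 / 600 * 100
= 0.833333 * 100
= 83.33%

83.33%


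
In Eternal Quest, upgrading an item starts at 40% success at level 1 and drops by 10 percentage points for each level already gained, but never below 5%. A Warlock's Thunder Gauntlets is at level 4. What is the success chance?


raw_rate = 40 - 10 * (4 - 1)
= 40 - 10 * 3
= 40 - 30
= 10
Apply floor: max(10, 5) = 10%

10%


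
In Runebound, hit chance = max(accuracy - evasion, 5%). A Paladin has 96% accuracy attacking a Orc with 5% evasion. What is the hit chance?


accuracy - evasion = 96 - 5 = 91
Apply floor: max(91, 5) = 91
Hit chance = 91%

91%


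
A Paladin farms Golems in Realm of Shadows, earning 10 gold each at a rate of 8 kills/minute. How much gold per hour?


Gold per minute = 10 * 8 = 80
Gold per hour = 80 * 60 = 4800

4800 gold/hour


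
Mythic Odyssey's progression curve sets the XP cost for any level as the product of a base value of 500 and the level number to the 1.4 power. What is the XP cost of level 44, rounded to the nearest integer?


XP = 500 * level^1.4
Substitute level = 44:
XP = 500 * 44^1.4
= 500 * 199.9096
= 99955

99955 XP


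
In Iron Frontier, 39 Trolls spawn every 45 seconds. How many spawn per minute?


Spawns per minute = count * (60 / interval)
= 39 * (60 / 45)
= 39 * 1.3333
= 52.0

52.0 per minute


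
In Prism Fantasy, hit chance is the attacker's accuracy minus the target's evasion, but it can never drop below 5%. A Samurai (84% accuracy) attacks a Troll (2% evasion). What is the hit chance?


accuracy - evasion = 84 - 2 = 82
Apply floor: max(82, 5) = 82
Hit chance = 82%

82%


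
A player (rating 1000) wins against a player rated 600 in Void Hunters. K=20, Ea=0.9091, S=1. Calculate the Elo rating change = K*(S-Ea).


Elo update: delta = K * (S - Ea), where S = 1 (wins)
S - Ea = 1 - 0.9091 = 0.0909
Rating change = 20 * 0.0909
= 1.82

1.82 rating points


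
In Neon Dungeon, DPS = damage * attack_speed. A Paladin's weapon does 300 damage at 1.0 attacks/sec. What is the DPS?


DPS = damage * attack_speed
= 300 * 1.0
= 300.0

300.0 DPS


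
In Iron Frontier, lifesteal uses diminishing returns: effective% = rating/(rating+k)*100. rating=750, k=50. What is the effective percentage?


effective% = rating / (rating + k) * 100
= 750 / (750 + 50) * 100
= 750 / 800 * 100
= 0.9375 * 100
= 93.75%

93.75%


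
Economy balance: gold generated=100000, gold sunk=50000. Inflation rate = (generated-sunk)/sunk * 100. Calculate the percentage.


Net gold = 100000 - 50000 = 50000
Inflation rate = net / sunk * 100 = 50000 / 50000 * 100
= 1.0 * 100
= 100.00%

100.00%


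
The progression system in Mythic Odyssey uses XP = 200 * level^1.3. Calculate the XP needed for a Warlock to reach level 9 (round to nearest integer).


XP = 200 * level^1.3
Substitute level = 9:
XP = 200 * 9^1.3
= 200 * 17.3986
= 3480

3480 XP


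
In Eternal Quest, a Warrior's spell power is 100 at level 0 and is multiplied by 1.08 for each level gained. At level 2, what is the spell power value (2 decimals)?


value = base * growth^level
= 100 * 1.08^2
= 100 * 1.1664
= 116.64

116.64 spell power


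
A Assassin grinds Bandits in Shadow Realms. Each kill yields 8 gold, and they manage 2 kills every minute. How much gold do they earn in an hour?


Gold per minute = 8 * 2 = 16
Gold per hour = 16 * 60 = 960

960 gold/hour


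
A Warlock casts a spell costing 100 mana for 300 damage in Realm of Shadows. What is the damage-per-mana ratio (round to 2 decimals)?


Efficiency = damage / mana
= 300 / 100
= 3.00

3.00 dmg/mana


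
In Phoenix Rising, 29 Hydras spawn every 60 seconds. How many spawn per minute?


Spawns per minute = count * (60 / interval)
= 29 * (60 / 60)
= 29 * 1.0
= 29.0

29.0 per minute


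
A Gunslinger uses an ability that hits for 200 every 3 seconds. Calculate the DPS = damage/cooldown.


DPS = damage / cooldown
= 200 / 3
= 66.67

66.67 DPS


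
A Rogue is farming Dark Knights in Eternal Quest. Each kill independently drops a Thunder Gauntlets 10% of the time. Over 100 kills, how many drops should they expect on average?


Expected drops = kills * (drop_rate / 100)
= 100 * (10 / 100)
= 100 * 0.1
= 10.0

10.0 drops


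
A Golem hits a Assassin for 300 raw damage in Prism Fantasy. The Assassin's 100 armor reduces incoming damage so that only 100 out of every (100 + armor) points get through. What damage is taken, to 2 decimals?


actual = 300 * 100 / (100 + 100)
= 300 * 100 / 200
= 30000 / 200
= 150.00

150.00 damage


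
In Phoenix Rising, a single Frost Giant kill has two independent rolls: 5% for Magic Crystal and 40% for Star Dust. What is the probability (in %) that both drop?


For independent events, P(both) = P(A) * P(B)
= 5% * 40%
= 200 / 100 %
= 2.0%

2.0%


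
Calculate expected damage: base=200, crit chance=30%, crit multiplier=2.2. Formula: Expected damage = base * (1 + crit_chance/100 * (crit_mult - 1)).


E[dmg] = base * (1 + crit_chance * (crit_mult - 1))
cc as decimal = 30/100 = 0.3
cm - 1 = 2.2 - 1 = 1.2
Bonus factor = 0.3 * 1.2 = 0.36
Total multiplier = 1 + 0.36 = 1.36
Expected damage = 200 * 1.36 = 272.00

272.00 damage


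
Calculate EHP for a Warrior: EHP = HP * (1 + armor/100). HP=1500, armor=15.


EHP = 1500 * (1 + 15/100)
= 1500 * (1 + 0.15)
= 1500 * 1.15
= 1725.0

1725.0 EHP


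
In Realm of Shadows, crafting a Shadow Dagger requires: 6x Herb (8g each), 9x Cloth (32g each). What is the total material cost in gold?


Cost breakdown:
  Herb: 6 * 8 = 48
  Cloth: 9 * 32 = 288
Total = 48 + 288 = 336

336 gold


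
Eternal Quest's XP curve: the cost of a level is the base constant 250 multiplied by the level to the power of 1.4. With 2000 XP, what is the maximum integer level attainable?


XP = 250 * level^1.4, so level = (XP / 250)^(1/1.4)
= (2000 / 250)^(1/1.4)
= 8.0^0.7143
= 4.4164
Floor: level = 4

level 4


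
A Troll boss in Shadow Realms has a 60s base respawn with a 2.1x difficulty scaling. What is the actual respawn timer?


Respawn time = base * multiplier
= 60 * 2.1
= 126.0 seconds

126.0 seconds


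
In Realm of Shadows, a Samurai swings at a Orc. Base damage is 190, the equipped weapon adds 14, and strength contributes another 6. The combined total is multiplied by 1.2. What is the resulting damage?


Sum base + weapon + str = 190 + 14 + 6 = 210
Multiply by 1.2:
210 * 1.2 = 252.0

252.0 damage


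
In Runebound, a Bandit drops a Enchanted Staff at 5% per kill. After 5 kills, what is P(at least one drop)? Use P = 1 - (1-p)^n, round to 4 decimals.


P(at least one) = 1 - P(none) = 1 - (1-p)^n
p = 5/100 = 0.05
1 - p = 0.95
(1 - p)^5 = 0.95^5 = 0.773781
P(at least one) = 1 - 0.773781 = 0.2262

0.2262


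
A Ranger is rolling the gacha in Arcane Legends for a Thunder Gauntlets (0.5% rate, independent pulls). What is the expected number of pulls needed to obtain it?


Expected pulls for a geometric distribution = 1/p = 100 / rate%
= 100 / 0.5
= 200.0

200.0 pulls


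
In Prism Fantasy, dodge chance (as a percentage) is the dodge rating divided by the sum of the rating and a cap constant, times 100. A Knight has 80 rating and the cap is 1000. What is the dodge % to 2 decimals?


dodge% = 80 / (80 + 1000) * 100
= 80 / 1080 * 100
= 0.074074 * 100
= 7.41%

7.41%


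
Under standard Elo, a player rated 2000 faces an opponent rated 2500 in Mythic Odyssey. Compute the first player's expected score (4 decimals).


Elo expected score: Ea = 1/(1 + 10^((Rb-Ra)/400))
Rb - Ra = 2500 - 2000 = 500
(Rb-Ra)/400 = 500/400 = 1.25
10^1.25 = 17.782794
Ea = 1/(1 + 17.782794) = 1/18.782794 = 0.0532

0.0532


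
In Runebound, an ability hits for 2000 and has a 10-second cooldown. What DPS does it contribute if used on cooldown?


DPS = damage / cooldown
= 2000 / 10
= 200.00

200.00 DPS


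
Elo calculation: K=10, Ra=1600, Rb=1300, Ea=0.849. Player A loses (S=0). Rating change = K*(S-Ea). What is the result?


Elo update: delta = K * (S - Ea), where S = 0 (loses)
S - Ea = 0 - 0.849 = -0.849
Rating change = 10 * -0.849
= -8.49

-8.49 rating points


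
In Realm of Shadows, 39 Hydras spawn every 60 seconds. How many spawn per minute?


Spawns per minute = count * (60 / interval)
= 39 * (60 / 60)
= 39 * 1.0
= 39.0

39.0 per minute


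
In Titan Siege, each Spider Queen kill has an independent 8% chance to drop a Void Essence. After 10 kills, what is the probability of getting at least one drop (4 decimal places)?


P(at least one) = 1 - P(none) = 1 - (1-p)^n
p = 8/100 = 0.08
1 - p = 0.92
(1 - p)^10 = 0.92^10 = 0.434388
P(at least one) = 1 - 0.434388 = 0.5656

0.5656


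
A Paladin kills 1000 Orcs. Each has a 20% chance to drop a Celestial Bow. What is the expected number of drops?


Expected drops = kills * (drop_rate / 100)
= 1000 * (20 / 100)
= 1000 * 0.2
= 200.0

200.0 drops


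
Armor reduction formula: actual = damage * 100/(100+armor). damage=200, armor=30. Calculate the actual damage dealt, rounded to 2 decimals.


actual = 200 * 100 / (100 + 30)
= 200 * 100 / 130
= 20000 / 130
= 153.85

153.85 damage


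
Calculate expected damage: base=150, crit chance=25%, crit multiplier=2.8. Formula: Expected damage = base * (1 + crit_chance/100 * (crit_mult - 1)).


E[dmg] = base * (1 + crit_chance * (crit_mult - 1))
cc as decimal = 25/100 = 0.25
cm - 1 = 2.8 - 1 = 1.8
Bonus factor = 0.25 * 1.8 = 0.45
Total multiplier = 1 + 0.45 = 1.45
Expected damage = 150 * 1.45 = 217.50

217.50 damage


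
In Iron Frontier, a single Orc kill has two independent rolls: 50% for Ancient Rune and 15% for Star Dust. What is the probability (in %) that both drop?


For independent events, P(both) = P(A) * P(B)
= 50% * 15%
= 750 / 100 %
= 7.5%

7.5%


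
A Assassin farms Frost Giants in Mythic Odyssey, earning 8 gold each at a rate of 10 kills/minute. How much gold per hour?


Gold per minute = 8 * 10 = 80
Gold per hour = 80 * 60 = 4800

4800 gold/hour


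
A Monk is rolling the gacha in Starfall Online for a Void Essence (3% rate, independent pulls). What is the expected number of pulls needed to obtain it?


Expected pulls for a geometric distribution = 1/p = 100 / rate%
= 100 / 3
= 33.33

33.33 pulls


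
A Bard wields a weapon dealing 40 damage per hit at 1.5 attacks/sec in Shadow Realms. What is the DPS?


DPS = damage * attack_speed
= 40 * 1.5
= 60.0

60.0 DPS


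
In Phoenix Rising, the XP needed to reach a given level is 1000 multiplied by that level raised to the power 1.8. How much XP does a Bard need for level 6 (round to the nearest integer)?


XP = 1000 * level^1.8
Substitute level = 6:
XP = 1000 * 6^1.8
= 1000 * 25.1578
= 25158

25158 XP


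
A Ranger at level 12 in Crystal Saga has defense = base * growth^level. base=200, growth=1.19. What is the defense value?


value = base * growth^level
= 200 * 1.19^12
= 200 * 8.064242
= 1612.85

1612.85 defense


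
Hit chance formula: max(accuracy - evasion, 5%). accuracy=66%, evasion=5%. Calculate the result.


accuracy - evasion = 66 - 5 = 61
Apply floor: max(61, 5) = 61
Hit chance = 61%

61%


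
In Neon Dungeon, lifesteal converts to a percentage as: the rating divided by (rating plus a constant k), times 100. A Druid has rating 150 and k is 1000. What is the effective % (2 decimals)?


effective% = rating / (rating + k) * 100
= 150 / (150 + 1000) * 100
= 150 / 1150 * 100
= 0.130435 * 100
= 13.04%

13.04%


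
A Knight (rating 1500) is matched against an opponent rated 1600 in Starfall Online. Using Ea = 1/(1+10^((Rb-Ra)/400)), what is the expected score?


Elo expected score: Ea = 1/(1 + 10^((Rb-Ra)/400))
Rb - Ra = 1600 - 1500 = 100
(Rb-Ra)/400 = 100/400 = 0.25
10^0.25 = 1.778279
Ea = 1/(1 + 1.778279) = 1/2.778279 = 0.3599

0.3599


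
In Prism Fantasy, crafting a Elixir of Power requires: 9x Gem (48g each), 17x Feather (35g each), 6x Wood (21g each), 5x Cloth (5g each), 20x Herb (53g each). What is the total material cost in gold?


Cost breakdown:
  Gem: 9 * 48 = 432
  Feather: 17 * 35 = 595
  Wood: 6 * 21 = 126
  Cloth: 5 * 5 = 25
  Herb: 20 * 53 = 1060
Total = 432 + 595 + 126 + 25 + 1060 = 2238

2238 gold


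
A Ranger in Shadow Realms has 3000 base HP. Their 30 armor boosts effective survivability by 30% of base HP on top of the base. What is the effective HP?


EHP = 3000 * (1 + 30/100)
= 3000 * (1 + 0.3)
= 3000 * 1.3
= 3900.0

3900.0 EHP


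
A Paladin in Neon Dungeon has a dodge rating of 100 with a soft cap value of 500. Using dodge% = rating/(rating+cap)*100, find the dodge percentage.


dodge% = 100 / (100 + 500) * 100
= 100 / 600 * 100
= 0.166667 * 100
= 16.67%

16.67%


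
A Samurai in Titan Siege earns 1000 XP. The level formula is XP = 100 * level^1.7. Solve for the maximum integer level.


XP = 100 * level^1.7, so level = (XP / 100)^(1/1.7)
= (1000 / 100)^(1/1.7)
= 10.0^0.5882
= 3.8747
Floor: level = 3

level 3


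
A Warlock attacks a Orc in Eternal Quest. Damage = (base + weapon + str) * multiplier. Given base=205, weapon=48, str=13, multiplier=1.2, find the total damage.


Sum base + weapon + str = 205 + 48 + 13 = 266
Multiply by 1.2:
266 * 1.2 = 319.2

319.2 damage


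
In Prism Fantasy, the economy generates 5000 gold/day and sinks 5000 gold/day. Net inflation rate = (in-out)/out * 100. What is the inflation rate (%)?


Net gold = 5000 - 5000 = 0
Inflation rate = net / sunk * 100 = 0 / 5000 * 100
= 0.0 * 100
= 0.00%

0.00%


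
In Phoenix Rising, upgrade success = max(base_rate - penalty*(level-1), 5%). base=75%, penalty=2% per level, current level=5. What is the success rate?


raw_rate = 75 - 2 * (5 - 1)
= 75 - 2 * 4
= 75 - 8
= 67
Apply floor: max(67, 5) = 67%

67%


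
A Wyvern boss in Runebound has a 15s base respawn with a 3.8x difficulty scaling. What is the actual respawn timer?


Respawn time = base * multiplier
= 15 * 3.8
= 57.0 seconds

57.0 seconds


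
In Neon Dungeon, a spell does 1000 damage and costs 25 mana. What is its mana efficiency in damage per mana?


Efficiency = damage / mana
= 1000 / 25
= 40.00

40.00 dmg/mana


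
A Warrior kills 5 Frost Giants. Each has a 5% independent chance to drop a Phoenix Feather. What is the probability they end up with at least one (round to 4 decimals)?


P(at least one) = 1 - P(none) = 1 - (1-p)^n
p = 5/100 = 0.05
1 - p = 0.95
(1 - p)^5 = 0.95^5 = 0.773781
P(at least one) = 1 - 0.773781 = 0.2262

0.2262


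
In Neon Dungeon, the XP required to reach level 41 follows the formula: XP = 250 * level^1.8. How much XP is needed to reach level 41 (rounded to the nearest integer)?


XP = 250 * level^1.8
Substitute level = 41:
XP = 250 * 41^1.8
= 250 * 799.8544
= 199964

199964 XP


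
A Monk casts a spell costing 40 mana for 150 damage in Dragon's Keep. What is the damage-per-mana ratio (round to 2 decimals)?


Efficiency = damage / mana
= 150 / 40
= 3.75

3.75 dmg/mana


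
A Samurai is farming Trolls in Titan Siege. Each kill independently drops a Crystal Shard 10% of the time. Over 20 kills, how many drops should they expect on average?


Expected drops = kills * (drop_rate / 100)
= 20 * (10 / 100)
= 20 * 0.1
= 2.0

2.0 drops


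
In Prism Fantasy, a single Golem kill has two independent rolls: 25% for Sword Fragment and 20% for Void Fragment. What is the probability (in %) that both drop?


For independent events, P(both) = P(A) * P(B)
= 25% * 20%
= 500 / 100 %
= 5.0%

5.0%


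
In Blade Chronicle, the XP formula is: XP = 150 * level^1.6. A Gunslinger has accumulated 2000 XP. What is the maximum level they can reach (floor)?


XP = 150 * level^1.6, so level = (XP / 150)^(1/1.6)
= (2000 / 150)^(1/1.6)
= 13.3333^0.625
= 5.0476
Floor: level = 5

level 5


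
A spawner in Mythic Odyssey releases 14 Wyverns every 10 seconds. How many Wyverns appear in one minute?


Spawns per minute = count * (60 / interval)
= 14 * (60 / 10)
= 14 * 6.0
= 84.0

84.0 per minute


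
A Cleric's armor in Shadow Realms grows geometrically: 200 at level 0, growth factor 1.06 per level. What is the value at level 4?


value = base * growth^level
= 200 * 1.06^4
= 200 * 1.262477
= 252.50

252.50 armor


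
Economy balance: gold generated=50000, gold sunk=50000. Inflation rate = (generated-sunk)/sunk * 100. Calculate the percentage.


Net gold = 50000 - 50000 = 0
Inflation rate = net / sunk * 100 = 0 / 50000 * 100
= 0.0 * 100
= 0.00%

0.00%


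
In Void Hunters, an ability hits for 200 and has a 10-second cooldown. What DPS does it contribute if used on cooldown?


DPS = damage / cooldown
= 200 / 10
= 20.00

20.00 DPS


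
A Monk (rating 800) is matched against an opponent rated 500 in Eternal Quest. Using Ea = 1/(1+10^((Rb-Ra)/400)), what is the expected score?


Elo expected score: Ea = 1/(1 + 10^((Rb-Ra)/400))
Rb - Ra = 500 - 800 = -300
(Rb-Ra)/400 = -300/400 = -0.75
10^-0.75 = 0.177828
Ea = 1/(1 + 0.177828) = 1/1.177828 = 0.8490

0.8490


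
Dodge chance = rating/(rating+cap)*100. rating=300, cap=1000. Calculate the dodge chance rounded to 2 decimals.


dodge% = 300 / (300 + 1000) * 100
= 300 / 1300 * 100
= 0.230769 * 100
= 23.08%

23.08%


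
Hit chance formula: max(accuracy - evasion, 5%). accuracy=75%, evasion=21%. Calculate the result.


accuracy - evasion = 75 - 21 = 54
Apply floor: max(54, 5) = 54
Hit chance = 54%

54%


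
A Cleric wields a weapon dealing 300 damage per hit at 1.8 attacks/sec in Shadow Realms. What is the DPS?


DPS = damage * attack_speed
= 300 * 1.8
= 540.0

540.0 DPS


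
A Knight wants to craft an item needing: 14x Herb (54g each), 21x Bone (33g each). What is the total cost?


Cost breakdown:
  Herb: 14 * 54 = 756
  Bone: 21 * 33 = 693
Total = 756 + 693 = 1449

1449 gold


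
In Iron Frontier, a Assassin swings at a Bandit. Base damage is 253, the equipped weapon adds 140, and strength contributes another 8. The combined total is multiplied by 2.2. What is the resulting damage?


Sum base + weapon + str = 253 + 140 + 8 = 401
Multiply by 2.2:
401 * 2.2 = 882.2

882.2 damage


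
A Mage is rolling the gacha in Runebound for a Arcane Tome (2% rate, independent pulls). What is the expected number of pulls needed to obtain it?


Expected pulls for a geometric distribution = 1/p = 100 / rate%
= 100 / 2
= 50.0

50.0 pulls


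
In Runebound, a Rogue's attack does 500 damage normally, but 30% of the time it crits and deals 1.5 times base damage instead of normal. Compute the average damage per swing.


E[dmg] = base * (1 + crit_chance * (crit_mult - 1))
cc as decimal = 30/100 = 0.3
cm - 1 = 1.5 - 1 = 0.5
Bonus factor = 0.3 * 0.5 = 0.15
Total multiplier = 1 + 0.15 = 1.15
Expected damage = 500 * 1.15 = 575.00

575.00 damage


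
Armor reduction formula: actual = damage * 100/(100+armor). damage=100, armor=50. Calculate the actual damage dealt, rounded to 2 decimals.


actual = 100 * 100 / (100 + 50)
= 100 * 100 / 150
= 10000 / 150
= 66.67

66.67 damage


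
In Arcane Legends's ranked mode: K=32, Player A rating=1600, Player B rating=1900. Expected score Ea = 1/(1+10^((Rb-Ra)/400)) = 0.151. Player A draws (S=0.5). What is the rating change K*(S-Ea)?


Elo update: delta = K * (S - Ea), where S = 0.5 (draws)
S - Ea = 0.5 - 0.151 = 0.349
Rating change = 32 * 0.349
= 11.17

11.17 rating points


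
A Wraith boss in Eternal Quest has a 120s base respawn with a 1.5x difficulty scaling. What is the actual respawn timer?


Respawn time = base * multiplier
= 120 * 1.5
= 180.0 seconds

180.0 seconds


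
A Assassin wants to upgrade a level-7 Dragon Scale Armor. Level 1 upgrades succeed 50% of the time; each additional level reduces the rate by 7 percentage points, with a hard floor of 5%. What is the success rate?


raw_rate = 50 - 7 * (7 - 1)
= 50 - 7 * 6
= 50 - 42
= 8
Apply floor: max(8, 5) = 8%

8%


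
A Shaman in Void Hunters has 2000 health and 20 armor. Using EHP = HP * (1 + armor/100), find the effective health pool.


EHP = 2000 * (1 + 20/100)
= 2000 * (1 + 0.2)
= 2000 * 1.2
= 2400.0

2400.0 EHP


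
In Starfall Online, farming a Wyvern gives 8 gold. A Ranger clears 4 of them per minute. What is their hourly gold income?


Gold per minute = 8 * 4 = 32
Gold per hour = 32 * 60 = 1920

1920 gold/hour


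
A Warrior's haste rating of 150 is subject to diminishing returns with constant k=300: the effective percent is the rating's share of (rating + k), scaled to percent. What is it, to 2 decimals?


effective% = rating / (rating + k) * 100
= 150 / (150 + 300) * 100
= 150 / 450 * 100
= 0.333333 * 100
= 33.33%

33.33%


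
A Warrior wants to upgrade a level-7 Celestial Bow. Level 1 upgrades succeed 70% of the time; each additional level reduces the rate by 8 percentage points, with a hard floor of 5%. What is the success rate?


raw_rate = 70 - 8 * (7 - 1)
= 70 - 8 * 6
= 70 - 48
= 22
Apply floor: max(22, 5) = 22%

22%


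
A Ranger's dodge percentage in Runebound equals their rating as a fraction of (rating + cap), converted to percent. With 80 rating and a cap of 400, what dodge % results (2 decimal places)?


dodge% = 80 / (80 + 400) * 100
= 80 / 480 * 100
= 0.166667 * 100
= 16.67%

16.67%


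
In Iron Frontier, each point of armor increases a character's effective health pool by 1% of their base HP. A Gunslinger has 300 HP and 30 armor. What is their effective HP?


EHP = 300 * (1 + 30/100)
= 300 * (1 + 0.3)
= 300 * 1.3
= 390.0

390.0 EHP


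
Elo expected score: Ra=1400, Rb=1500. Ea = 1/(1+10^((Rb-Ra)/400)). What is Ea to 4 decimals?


Elo expected score: Ea = 1/(1 + 10^((Rb-Ra)/400))
Rb - Ra = 1500 - 1400 = 100
(Rb-Ra)/400 = 100/400 = 0.25
10^0.25 = 1.778279
Ea = 1/(1 + 1.778279) = 1/2.778279 = 0.3599

0.3599


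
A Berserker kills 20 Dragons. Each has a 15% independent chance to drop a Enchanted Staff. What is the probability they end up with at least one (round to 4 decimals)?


P(at least one) = 1 - P(none) = 1 - (1-p)^n
p = 15/100 = 0.15
1 - p = 0.85
(1 - p)^20 = 0.85^20 = 0.038760
P(at least one) = 1 - 0.038760 = 0.9612

0.9612


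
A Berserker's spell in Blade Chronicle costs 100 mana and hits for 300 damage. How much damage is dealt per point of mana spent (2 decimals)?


Efficiency = damage / mana
= 300 / 100
= 3.00

3.00 dmg/mana


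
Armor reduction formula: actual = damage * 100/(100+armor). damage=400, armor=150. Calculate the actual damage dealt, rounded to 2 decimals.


actual = 400 * 100 / (100 + 150)
= 400 * 100 / 250
= 40000 / 250
= 160.00

160.00 damage


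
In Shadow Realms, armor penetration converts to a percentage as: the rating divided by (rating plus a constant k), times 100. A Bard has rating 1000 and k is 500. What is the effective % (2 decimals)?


effective% = rating / (rating + k) * 100
= 1000 / (1000 + 500) * 100
= 1000 / 1500 * 100
= 0.666667 * 100
= 66.67%

66.67%


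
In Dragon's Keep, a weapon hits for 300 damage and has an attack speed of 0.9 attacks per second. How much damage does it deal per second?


DPS = damage * attack_speed
= 300 * 0.9
= 270.0

270.0 DPS


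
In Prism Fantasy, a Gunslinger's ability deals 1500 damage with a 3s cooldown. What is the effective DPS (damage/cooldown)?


DPS = damage / cooldown
= 1500 / 3
= 500.00

500.00 DPS


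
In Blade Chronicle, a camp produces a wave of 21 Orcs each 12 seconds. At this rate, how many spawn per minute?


Spawns per minute = count * (60 / interval)
= 21 * (60 / 12)
= 21 * 5.0
= 105.0

105.0 per minute


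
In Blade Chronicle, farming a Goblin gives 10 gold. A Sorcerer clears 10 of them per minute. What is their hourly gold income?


Gold per minute = 10 * 10 = 100
Gold per hour = 100 * 60 = 6000

6000 gold/hour


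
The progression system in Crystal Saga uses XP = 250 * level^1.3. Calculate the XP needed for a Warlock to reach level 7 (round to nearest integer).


XP = 250 * level^1.3
Substitute level = 7:
XP = 250 * 7^1.3
= 250 * 12.5495
= 3137

3137 XP


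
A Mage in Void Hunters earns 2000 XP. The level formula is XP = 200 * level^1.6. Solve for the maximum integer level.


XP = 200 * level^1.6, so level = (XP / 200)^(1/1.6)
= (2000 / 200)^(1/1.6)
= 10.0^0.625
= 4.217
Floor: level = 4

level 4


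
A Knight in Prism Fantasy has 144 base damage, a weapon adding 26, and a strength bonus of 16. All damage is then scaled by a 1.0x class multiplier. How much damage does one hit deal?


Sum base + weapon + str = 144 + 26 + 16 = 186
Multiply by 1.0:
186 * 1.0 = 186.0

186.0 damage


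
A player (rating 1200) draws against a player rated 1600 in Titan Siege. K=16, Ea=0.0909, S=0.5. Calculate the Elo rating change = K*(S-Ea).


Elo update: delta = K * (S - Ea), where S = 0.5 (draws)
S - Ea = 0.5 - 0.0909 = 0.4091
Rating change = 16 * 0.4091
= 6.55

6.55 rating points


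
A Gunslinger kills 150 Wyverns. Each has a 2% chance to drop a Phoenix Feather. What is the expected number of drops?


Expected drops = kills * (drop_rate / 100)
= 150 * (2 / 100)
= 150 * 0.02
= 3.0

3.0 drops


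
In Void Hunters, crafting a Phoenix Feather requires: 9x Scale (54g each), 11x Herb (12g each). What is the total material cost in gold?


Cost breakdown:
  Scale: 9 * 54 = 486
  Herb: 11 * 12 = 132
Total = 486 + 132 = 618

618 gold


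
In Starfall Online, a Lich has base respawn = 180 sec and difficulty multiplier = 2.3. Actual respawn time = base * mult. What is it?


Respawn time = base * multiplier
= 180 * 2.3
= 414.0 seconds

414.0 seconds


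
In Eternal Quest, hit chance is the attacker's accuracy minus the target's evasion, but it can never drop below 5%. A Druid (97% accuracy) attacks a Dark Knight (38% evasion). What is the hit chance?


accuracy - evasion = 97 - 38 = 59
Apply floor: max(59, 5) = 59
Hit chance = 59%

59%


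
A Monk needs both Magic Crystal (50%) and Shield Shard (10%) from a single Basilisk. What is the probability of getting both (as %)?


For independent events, P(both) = P(A) * P(B)
= 50% * 10%
= 500 / 100 %
= 5.0%

5.0%


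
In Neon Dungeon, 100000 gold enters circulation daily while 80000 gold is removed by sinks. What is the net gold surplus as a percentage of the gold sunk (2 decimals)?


Net gold = 100000 - 80000 = 20000
Inflation rate = net / sunk * 100 = 20000 / 80000 * 100
= 0.25 * 100
= 25.00%

25.00%


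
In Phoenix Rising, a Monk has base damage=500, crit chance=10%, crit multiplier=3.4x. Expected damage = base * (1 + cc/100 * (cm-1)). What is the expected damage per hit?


E[dmg] = base * (1 + crit_chance * (crit_mult - 1))
cc as decimal = 10/100 = 0.1
cm - 1 = 3.4 - 1 = 2.4
Bonus factor = 0.1 * 2.4 = 0.24
Total multiplier = 1 + 0.24 = 1.24
Expected damage = 500 * 1.24 = 620.00

620.00 damage


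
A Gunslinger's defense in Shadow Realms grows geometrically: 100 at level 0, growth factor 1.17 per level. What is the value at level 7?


value = base * growth^level
= 100 * 1.17^7
= 100 * 3.001242
= 300.12

300.12 defense


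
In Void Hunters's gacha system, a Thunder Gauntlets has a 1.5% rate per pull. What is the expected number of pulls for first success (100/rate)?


Expected pulls for a geometric distribution = 1/p = 100 / rate%
= 100 / 1.5
= 66.67

66.67 pulls


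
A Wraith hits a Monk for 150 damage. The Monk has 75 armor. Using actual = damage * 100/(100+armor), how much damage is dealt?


actual = 150 * 100 / (100 + 75)
= 150 * 100 / 175
= 15000 / 175
= 85.71

85.71 damage


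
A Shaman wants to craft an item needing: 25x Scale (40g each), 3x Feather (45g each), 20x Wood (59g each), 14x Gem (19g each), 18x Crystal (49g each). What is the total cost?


Cost breakdown:
  Scale: 25 * 40 = 1000
  Feather: 3 * 45 = 135
  Wood: 20 * 59 = 1180
  Gem: 14 * 19 = 266
  Crystal: 18 * 49 = 882
Total = 1000 + 135 + 1180 + 266 + 882 = 3463

3463 gold


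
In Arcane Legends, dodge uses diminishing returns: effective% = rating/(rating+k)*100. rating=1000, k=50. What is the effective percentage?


effective% = rating / (rating + k) * 100
= 1000 / (1000 + 50) * 100
= 1000 / 1050 * 100
= 0.952381 * 100
= 95.24%

95.24%


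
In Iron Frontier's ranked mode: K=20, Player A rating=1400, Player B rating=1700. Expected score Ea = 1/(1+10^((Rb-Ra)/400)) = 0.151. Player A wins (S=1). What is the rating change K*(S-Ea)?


Elo update: delta = K * (S - Ea), where S = 1 (wins)
S - Ea = 1 - 0.151 = 0.849
Rating change = 20 * 0.849
= 16.98

16.98 rating points


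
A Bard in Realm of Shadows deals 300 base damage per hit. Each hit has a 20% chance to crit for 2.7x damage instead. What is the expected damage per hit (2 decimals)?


E[dmg] = base * (1 + crit_chance * (crit_mult - 1))
cc as decimal = 20/100 = 0.2
cm - 1 = 2.7 - 1 = 1.7
Bonus factor = 0.2 * 1.7 = 0.34
Total multiplier = 1 + 0.34 = 1.34
Expected damage = 300 * 1.34 = 402.00

402.00 damage


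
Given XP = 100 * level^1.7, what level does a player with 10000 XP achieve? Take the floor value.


XP = 100 * level^1.7, so level = (XP / 100)^(1/1.7)
= (10000 / 100)^(1/1.7)
= 100.0^0.5882
= 15.0131
Floor: level = 15

level 15


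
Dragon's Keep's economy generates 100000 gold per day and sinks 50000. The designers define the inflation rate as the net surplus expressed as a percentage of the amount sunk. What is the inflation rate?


Net gold = 100000 - 50000 = 50000
Inflation rate = net / sunk * 100 = 50000 / 50000 * 100
= 1.0 * 100
= 100.00%

100.00%


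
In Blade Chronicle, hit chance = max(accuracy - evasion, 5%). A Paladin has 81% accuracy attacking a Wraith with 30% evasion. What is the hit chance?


accuracy - evasion = 81 - 30 = 51
Apply floor: max(51, 5) = 51
Hit chance = 51%

51%


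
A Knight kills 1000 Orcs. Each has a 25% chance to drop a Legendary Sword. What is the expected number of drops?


Expected drops = kills * (drop_rate / 100)
= 1000 * (25 / 100)
= 1000 * 0.25
= 250.0

250.0 drops


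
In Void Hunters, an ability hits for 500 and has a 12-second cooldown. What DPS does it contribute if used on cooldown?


DPS = damage / cooldown
= 500 / 12
= 41.67

41.67 DPS


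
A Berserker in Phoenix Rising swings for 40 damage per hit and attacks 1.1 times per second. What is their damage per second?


DPS = damage * attack_speed
= 40 * 1.1
= 44.0

44.0 DPS


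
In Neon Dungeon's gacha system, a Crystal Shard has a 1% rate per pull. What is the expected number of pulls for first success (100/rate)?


Expected pulls for a geometric distribution = 1/p = 100 / rate%
= 100 / 1
= 100.0

100.0 pulls


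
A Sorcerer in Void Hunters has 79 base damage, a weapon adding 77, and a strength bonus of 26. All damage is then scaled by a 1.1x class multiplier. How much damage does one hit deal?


Sum base + weapon + str = 79 + 77 + 26 = 182
Multiply by 1.1:
182 * 1.1 = 200.2

200.2 damage


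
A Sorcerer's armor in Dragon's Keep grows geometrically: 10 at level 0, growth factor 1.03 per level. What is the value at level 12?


value = base * growth^level
= 10 * 1.03^12
= 10 * 1.425761
= 14.26

14.26 armor


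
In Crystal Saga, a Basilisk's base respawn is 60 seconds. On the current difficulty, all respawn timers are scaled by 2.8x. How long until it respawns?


Respawn time = base * multiplier
= 60 * 2.8
= 168.0 seconds

168.0 seconds


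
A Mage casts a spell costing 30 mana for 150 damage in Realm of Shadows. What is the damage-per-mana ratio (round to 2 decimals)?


Efficiency = damage / mana
= 150 / 30
= 5.00

5.00 dmg/mana


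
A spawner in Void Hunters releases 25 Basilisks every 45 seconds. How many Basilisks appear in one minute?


Spawns per minute = count * (60 / interval)
= 25 * (60 / 45)
= 25 * 1.3333
= 33.33

33.33 per minute


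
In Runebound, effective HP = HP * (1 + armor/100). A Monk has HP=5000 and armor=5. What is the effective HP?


EHP = 5000 * (1 + 5/100)
= 5000 * (1 + 0.05)
= 5000 * 1.05
= 5250.0

5250.0 EHP


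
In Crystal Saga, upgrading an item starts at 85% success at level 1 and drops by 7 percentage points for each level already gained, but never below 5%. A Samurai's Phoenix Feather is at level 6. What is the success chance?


raw_rate = 85 - 7 * (6 - 1)
= 85 - 7 * 5
= 85 - 35
= 50
Apply floor: max(50, 5) = 50%

50%


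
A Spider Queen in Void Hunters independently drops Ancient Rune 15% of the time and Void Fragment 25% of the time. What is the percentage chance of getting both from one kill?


For independent events, P(both) = P(A) * P(B)
= 15% * 25%
= 375 / 100 %
= 3.75%

3.75%


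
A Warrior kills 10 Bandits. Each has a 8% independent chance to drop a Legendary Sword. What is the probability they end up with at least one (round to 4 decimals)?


P(at least one) = 1 - P(none) = 1 - (1-p)^n
p = 8/100 = 0.08
1 - p = 0.92
(1 - p)^10 = 0.92^10 = 0.434388
P(at least one) = 1 - 0.434388 = 0.5656

0.5656


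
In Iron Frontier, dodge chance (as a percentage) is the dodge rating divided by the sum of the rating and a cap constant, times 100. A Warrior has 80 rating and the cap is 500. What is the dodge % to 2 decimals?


dodge% = 80 / (80 + 500) * 100
= 80 / 580 * 100
= 0.137931 * 100
= 13.79%

13.79%


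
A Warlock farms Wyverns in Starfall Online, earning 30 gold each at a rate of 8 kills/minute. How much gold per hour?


Gold per minute = 30 * 8 = 240
Gold per hour = 240 * 60 = 14400

14400 gold/hour


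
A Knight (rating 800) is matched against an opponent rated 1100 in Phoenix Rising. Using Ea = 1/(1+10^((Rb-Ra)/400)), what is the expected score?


Elo expected score: Ea = 1/(1 + 10^((Rb-Ra)/400))
Rb - Ra = 1100 - 800 = 300
(Rb-Ra)/400 = 300/400 = 0.75
10^0.75 = 5.623413
Ea = 1/(1 + 5.623413) = 1/6.623413 = 0.1510

0.1510


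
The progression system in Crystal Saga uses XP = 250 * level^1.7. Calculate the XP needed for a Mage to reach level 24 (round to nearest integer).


XP = 250 * level^1.7
Substitute level = 24:
XP = 250 * 24^1.7
= 250 * 222.0031
= 55501

55501 XP


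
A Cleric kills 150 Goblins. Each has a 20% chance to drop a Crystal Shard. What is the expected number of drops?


Expected drops = kills * (drop_rate / 100)
= 150 * (20 / 100)
= 150 * 0.2
= 30.0

30.0 drops


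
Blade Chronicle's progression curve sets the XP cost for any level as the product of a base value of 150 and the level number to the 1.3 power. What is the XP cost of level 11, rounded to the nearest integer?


XP = 150 * level^1.3
Substitute level = 11:
XP = 150 * 11^1.3
= 150 * 22.5845
= 3388

3388 XP


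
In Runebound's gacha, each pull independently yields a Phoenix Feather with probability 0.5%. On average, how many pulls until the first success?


Expected pulls for a geometric distribution = 1/p = 100 / rate%
= 100 / 0.5
= 200.0

200.0 pulls


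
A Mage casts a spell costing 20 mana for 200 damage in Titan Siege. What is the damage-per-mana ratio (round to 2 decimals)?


Efficiency = damage / mana
= 200 / 20
= 10.00

10.00 dmg/mana


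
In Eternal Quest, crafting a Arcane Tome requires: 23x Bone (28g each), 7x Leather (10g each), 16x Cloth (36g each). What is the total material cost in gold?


Cost breakdown:
  Bone: 23 * 28 = 644
  Leather: 7 * 10 = 70
  Cloth: 16 * 36 = 576
Total = 644 + 70 + 576 = 1290

1290 gold


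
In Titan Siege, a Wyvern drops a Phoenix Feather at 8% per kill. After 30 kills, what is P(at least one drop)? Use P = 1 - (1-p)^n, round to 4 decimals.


P(at least one) = 1 - P(none) = 1 - (1-p)^n
p = 8/100 = 0.08
1 - p = 0.92
(1 - p)^30 = 0.92^30 = 0.081966
P(at least one) = 1 - 0.081966 = 0.9180

0.9180


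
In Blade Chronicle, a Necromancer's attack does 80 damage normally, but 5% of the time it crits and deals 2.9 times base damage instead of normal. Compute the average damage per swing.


E[dmg] = base * (1 + crit_chance * (crit_mult - 1))
cc as decimal = 5/100 = 0.05
cm - 1 = 2.9 - 1 = 1.9
Bonus factor = 0.05 * 1.9 = 0.095
Total multiplier = 1 + 0.095 = 1.095
Expected damage = 80 * 1.095 = 87.60

87.60 damage
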